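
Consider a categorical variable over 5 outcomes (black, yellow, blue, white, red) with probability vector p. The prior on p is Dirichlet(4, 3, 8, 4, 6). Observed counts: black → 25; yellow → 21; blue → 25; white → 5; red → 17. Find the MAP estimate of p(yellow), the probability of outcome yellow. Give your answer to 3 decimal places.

The posterior is Dirichlet(αᵢ + nᵢ) = Dirichlet(29, 24, 33, 9, 23).
For a Dirichlet(a₁,…,a_K) with all aᵢ > 1, the mode has j-th component (aⱼ − 1)/(Σaᵢ − K).
Here Σaᵢ = 118 and K = 5, so p(yellow) = (24 − 1)/(118 − 5) = 23/113 ≈ 0.204.

MAP estimate of p(yellow) = 0.204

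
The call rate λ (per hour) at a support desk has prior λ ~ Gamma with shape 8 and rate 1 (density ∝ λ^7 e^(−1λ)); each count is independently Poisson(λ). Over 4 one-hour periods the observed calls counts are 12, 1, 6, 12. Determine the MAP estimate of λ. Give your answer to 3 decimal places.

λ̂_MAP = 7.600

Σxᵢ = 12+1+6+12 = 31, with n = 4.
Posterior ∝ λ^7e^(−1λ) · λ^31e^(−4λ) = λ^38e^(−5λ), i.e. Gamma(shape=39, rate=5).
The mode of a Gamma(a, b) with a ≥ 1 (shape–rate) is (a−1)/b = 38/5 ≈ 7.600.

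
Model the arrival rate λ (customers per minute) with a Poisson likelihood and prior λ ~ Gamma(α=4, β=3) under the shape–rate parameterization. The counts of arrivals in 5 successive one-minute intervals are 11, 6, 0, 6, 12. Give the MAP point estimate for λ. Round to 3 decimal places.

λ̂_MAP = 4.750

Σxᵢ = 11+6+0+6+12 = 35, with n = 5.
Posterior ∝ λ^3e^(−3λ) · λ^35e^(−5λ) = λ^38e^(−8λ), i.e. Gamma(shape=39, rate=8).
The mode of a Gamma(a, b) with a ≥ 1 (shape–rate) is (a−1)/b = 38/8 ≈ 4.750.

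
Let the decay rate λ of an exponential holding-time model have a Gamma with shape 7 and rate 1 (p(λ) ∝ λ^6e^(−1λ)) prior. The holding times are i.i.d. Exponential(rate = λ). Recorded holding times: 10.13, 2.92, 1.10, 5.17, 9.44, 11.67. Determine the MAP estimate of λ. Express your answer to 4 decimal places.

The Exponential(rate=λ) likelihood is ∝ λ^n e^(−λΣtᵢ). Here n = 6 and Σtᵢ = 10.13 + 2.92 + 1.10 + 5.17 + 9.44 + 11.67 = 40.43.
Posterior ∝ λ^6e^(−1λ) · λ^6e^(−40.43λ) = λ^12e^(−41.43λ), i.e. Gamma(13, 41.43).
Mode = (a−1)/b = 12/41.43 ≈ 0.2896.

λ̂_MAP = 0.2896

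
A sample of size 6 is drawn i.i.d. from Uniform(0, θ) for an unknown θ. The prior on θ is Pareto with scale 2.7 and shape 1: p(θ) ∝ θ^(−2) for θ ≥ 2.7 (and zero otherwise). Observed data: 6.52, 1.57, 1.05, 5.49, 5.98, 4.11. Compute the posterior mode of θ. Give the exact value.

θ̂_MAP = 6.52

The Uniform(0, θ) likelihood is θ^(−n) for θ ≥ max(xᵢ), zero otherwise. Here max(xᵢ) = 6.52.
Posterior ∝ θ^(−2) · θ^(−6) = θ^(−8) on θ ≥ max(2.7, 6.52) = 6.52.
This density is strictly decreasing in θ, so the posterior mode lies at the lower boundary of the support.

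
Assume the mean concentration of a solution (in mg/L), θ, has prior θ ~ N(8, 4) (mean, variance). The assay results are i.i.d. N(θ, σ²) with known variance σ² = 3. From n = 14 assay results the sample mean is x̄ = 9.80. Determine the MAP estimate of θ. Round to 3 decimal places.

θ̂_MAP = 9.708

n = 14, x̄ = 9.80.
For a Normal prior and Normal likelihood with known variance, the posterior is Normal; its mode equals its mean, the precision-weighted average.
Prior precision 1/σ₀² = 1/4 = 0.25; data precision n/σ² = 14/3.
θ̂ = (0.25·8 + (14/3)·9.8) / (0.25 + 14/3) = (716/15)/(59/12) = 2864/295 ≈ 9.708.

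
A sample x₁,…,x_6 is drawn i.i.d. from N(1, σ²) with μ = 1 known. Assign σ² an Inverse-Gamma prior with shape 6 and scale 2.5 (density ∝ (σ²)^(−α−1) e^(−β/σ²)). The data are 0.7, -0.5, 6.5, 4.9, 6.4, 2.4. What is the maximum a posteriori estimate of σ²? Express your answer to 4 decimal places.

Sum of squared deviations about the known mean: SS = (0.7−1)² + (-0.5−1)² + (6.5−1)² + (4.9−1)² + (6.4−1)² + (2.4−1)² = 78.92.
The Normal likelihood contributes (σ²)^(−n/2) exp(−SS/(2σ²)), so the posterior is Inverse-Gamma(α + n/2, β + SS/2) = Inverse-Gamma(9, 41.96).
The mode of Inverse-Gamma(a, b) is b/(a+1) = 41.96/10 ≈ 4.1960.

σ̂²_MAP = 4.1960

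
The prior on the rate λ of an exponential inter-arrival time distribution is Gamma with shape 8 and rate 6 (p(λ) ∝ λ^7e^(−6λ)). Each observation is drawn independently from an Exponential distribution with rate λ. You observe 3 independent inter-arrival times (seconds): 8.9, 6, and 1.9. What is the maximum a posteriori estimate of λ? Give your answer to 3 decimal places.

The Exponential(rate=λ) likelihood is ∝ λ^n e^(−λΣtᵢ). Here n = 3 and Σtᵢ = 8.9 + 6 + 1.9 = 16.8.
Posterior ∝ λ^7e^(−6λ) · λ^3e^(−16.8λ) = λ^10e^(−22.8λ), i.e. Gamma(11, 22.8).
Mode = (a−1)/b = 10/22.8 ≈ 0.439.

λ̂_MAP = 0.439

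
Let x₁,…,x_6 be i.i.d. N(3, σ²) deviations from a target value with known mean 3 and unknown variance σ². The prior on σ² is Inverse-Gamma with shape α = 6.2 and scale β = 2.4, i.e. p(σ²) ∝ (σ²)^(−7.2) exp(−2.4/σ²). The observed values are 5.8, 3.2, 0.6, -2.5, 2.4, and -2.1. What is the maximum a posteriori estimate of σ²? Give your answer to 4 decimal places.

Sum of squared deviations about the known mean: SS = (5.8−3)² + (3.2−3)² + (0.6−3)² + (-2.5−3)² + (2.4−3)² + (-2.1−3)² = 70.26.
The Normal likelihood contributes (σ²)^(−n/2) exp(−SS/(2σ²)), so the posterior is Inverse-Gamma(α + n/2, β + SS/2) = Inverse-Gamma(9.2, 37.53).
The mode of Inverse-Gamma(a, b) is b/(a+1) = 37.53/10.2 ≈ 3.6794.

σ̂²_MAP = 3.6794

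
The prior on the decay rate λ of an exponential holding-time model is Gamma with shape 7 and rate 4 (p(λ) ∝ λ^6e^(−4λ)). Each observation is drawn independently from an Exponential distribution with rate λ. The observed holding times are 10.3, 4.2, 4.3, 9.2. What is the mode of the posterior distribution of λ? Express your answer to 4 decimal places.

The Exponential(rate=λ) likelihood is ∝ λ^n e^(−λΣtᵢ). Here n = 4 and Σtᵢ = 10.3 + 4.2 + 4.3 + 9.2 = 28.
Posterior ∝ λ^6e^(−4λ) · λ^4e^(−28λ) = λ^10e^(−32λ), i.e. Gamma(11, 32).
Mode = (a−1)/b = 10/32 ≈ 0.3125.

λ̂_MAP = 0.3125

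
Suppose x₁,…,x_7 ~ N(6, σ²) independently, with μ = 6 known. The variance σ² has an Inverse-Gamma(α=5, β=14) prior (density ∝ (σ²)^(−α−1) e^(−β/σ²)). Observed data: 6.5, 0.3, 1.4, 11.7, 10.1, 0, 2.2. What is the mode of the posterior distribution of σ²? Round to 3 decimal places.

Sum of squared deviations about the known mean: SS = (6.5−6)² + (0.3−6)² + (1.4−6)² + (11.7−6)² + (10.1−6)² + (0−6)² + (2.2−6)² = 153.64.
The Normal likelihood contributes (σ²)^(−n/2) exp(−SS/(2σ²)), so the posterior is Inverse-Gamma(α + n/2, β + SS/2) = Inverse-Gamma(8.5, 90.82).
The mode of Inverse-Gamma(a, b) is b/(a+1) = 90.82/9.5 ≈ 9.560.

σ̂²_MAP = 9.560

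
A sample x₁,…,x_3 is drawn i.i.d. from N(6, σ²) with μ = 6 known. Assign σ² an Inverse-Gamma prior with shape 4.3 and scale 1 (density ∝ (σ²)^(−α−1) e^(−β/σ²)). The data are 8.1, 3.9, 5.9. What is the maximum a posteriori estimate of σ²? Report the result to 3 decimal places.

σ̂²_MAP = 0.796

Sum of squared deviations about the known mean: SS = (8.1−6)² + (3.9−6)² + (5.9−6)² = 8.83.
The Normal likelihood contributes (σ²)^(−n/2) exp(−SS/(2σ²)), so the posterior is Inverse-Gamma(α + n/2, β + SS/2) = Inverse-Gamma(5.8, 5.415).
The mode of Inverse-Gamma(a, b) is b/(a+1) = 5.415/6.8 ≈ 0.796.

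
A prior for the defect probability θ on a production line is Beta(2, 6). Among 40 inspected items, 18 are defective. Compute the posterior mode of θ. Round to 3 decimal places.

Prior: Beta(2, 6).
Data: 18 successes in 40 trials. The binomial likelihood contributes θ^18(1−θ)^22, so the posterior is Beta(2+18, 6+22) = Beta(20, 28).
For Beta(a, b) with a, b > 1 the mode is (a−1)/(a+b−2) = 19/46 ≈ 0.413.

θ̂_MAP = 0.413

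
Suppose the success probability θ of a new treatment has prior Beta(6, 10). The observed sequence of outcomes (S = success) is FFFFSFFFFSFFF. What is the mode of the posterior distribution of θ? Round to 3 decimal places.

Prior: Beta(6, 10).
Data: 2 successes in 13 trials (from the sequence). The binomial likelihood contributes θ^2(1−θ)^11, so the posterior is Beta(6+2, 10+11) = Beta(8, 21).
For Beta(a, b) with a, b > 1 the mode is (a−1)/(a+b−2) = 7/27 ≈ 0.259.

θ̂_MAP = 0.259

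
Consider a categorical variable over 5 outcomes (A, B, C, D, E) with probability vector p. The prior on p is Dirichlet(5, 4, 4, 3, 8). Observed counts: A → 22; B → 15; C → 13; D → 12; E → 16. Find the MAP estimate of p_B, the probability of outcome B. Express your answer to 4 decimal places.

The posterior is Dirichlet(αᵢ + nᵢ) = Dirichlet(27, 19, 17, 15, 24).
For a Dirichlet(a₁,…,a_K) with all aᵢ > 1, the mode has j-th component (aⱼ − 1)/(Σaᵢ − K).
Here Σaᵢ = 102 and K = 5, so p_B = (19 − 1)/(102 − 5) = 18/97 ≈ 0.1856.

MAP estimate of p_B = 0.1856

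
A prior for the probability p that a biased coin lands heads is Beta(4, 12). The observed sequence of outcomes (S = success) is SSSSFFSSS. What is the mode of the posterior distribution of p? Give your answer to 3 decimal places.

Prior: Beta(4, 12).
Data: 7 successes in 9 trials (from the sequence). The binomial likelihood contributes p^7(1−p)^2, so the posterior is Beta(4+7, 12+2) = Beta(11, 14).
For Beta(a, b) with a, b > 1 the mode is (a−1)/(a+b−2) = 10/23 ≈ 0.435.

p̂_MAP = 0.435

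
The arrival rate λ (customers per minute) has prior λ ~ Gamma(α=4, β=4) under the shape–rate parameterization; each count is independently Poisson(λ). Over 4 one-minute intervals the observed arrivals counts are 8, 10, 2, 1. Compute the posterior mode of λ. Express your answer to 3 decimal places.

Σxᵢ = 8+10+2+1 = 21, with n = 4.
Posterior ∝ λ^3e^(−4λ) · λ^21e^(−4λ) = λ^24e^(−8λ), i.e. Gamma(shape=25, rate=8).
The mode of a Gamma(a, b) with a ≥ 1 (shape–rate) is (a−1)/b = 24/8 ≈ 3.000.

λ̂_MAP = 3.000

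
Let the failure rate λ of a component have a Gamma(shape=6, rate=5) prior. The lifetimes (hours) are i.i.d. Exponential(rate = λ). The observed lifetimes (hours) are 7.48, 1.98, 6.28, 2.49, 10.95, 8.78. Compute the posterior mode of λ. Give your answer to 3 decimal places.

The Exponential(rate=λ) likelihood is ∝ λ^n e^(−λΣtᵢ). Here n = 6 and Σtᵢ = 7.48 + 1.98 + 6.28 + 2.49 + 10.95 + 8.78 = 37.96.
Posterior ∝ λ^5e^(−5λ) · λ^6e^(−37.96λ) = λ^11e^(−42.96λ), i.e. Gamma(12, 42.96).
Mode = (a−1)/b = 11/42.96 ≈ 0.256.

λ̂_MAP = 0.256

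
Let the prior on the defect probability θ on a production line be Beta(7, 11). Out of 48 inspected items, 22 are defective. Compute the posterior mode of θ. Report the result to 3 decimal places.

θ̂_MAP = 0.438

Prior: Beta(7, 11).
Data: 22 successes in 48 trials. The binomial likelihood contributes θ^22(1−θ)^26, so the posterior is Beta(7+22, 11+26) = Beta(29, 37).
For Beta(a, b) with a, b > 1 the mode is (a−1)/(a+b−2) = 28/64 ≈ 0.438.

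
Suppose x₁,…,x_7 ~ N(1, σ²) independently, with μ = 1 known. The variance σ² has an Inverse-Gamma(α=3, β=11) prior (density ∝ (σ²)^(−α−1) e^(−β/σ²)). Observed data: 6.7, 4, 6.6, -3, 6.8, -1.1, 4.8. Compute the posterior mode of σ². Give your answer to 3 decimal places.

σ̂²_MAP = 10.889

Sum of squared deviations about the known mean: SS = (6.7−1)² + (4−1)² + (6.6−1)² + (-3−1)² + (6.8−1)² + (-1.1−1)² + (4.8−1)² = 141.34.
The Normal likelihood contributes (σ²)^(−n/2) exp(−SS/(2σ²)), so the posterior is Inverse-Gamma(α + n/2, β + SS/2) = Inverse-Gamma(6.5, 81.67).
The mode of Inverse-Gamma(a, b) is b/(a+1) = 81.67/7.5 ≈ 10.889.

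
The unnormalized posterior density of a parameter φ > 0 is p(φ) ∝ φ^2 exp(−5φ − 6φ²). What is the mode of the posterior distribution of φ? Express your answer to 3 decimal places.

ℓ'(φ) = 2/φ − 5 − 12φ. Setting this to zero and multiplying by φ: 12φ² + 5φ − 2 = 0.
φ = (−5 + √(5² + 4·12·2)) / (2·12) = (−5 + √121) / 24 = (−5 + 11)/24 = 1/4.
ℓ''(φ) = −2/φ² − 12 < 0, confirming a maximum.

φ̂_MAP = 0.250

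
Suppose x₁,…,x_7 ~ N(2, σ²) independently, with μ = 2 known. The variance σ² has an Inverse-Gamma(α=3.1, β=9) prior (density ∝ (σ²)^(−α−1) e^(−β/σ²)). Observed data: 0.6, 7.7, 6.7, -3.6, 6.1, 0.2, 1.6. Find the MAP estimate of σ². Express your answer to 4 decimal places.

Sum of squared deviations about the known mean: SS = (0.6−2)² + (7.7−2)² + (6.7−2)² + (-3.6−2)² + (6.1−2)² + (0.2−2)² + (1.6−2)² = 108.11.
The Normal likelihood contributes (σ²)^(−n/2) exp(−SS/(2σ²)), so the posterior is Inverse-Gamma(α + n/2, β + SS/2) = Inverse-Gamma(6.6, 63.055).
The mode of Inverse-Gamma(a, b) is b/(a+1) = 63.055/7.6 ≈ 8.2967.

σ̂²_MAP = 8.2967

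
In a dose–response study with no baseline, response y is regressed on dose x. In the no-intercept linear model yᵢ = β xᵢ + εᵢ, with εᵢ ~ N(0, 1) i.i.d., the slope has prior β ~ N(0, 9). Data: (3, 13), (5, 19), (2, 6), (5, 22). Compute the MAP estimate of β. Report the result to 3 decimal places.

log p(β | y) = −Σ(yᵢ − βxᵢ)²/(2·1) − β²/(2·9) + const.
Setting the derivative to zero: Σxᵢ(yᵢ − βxᵢ)/1 − β/9 = 0, so β = Σxᵢyᵢ / (Σxᵢ² + σ²/τ²).
Σxᵢyᵢ = 3·13 + 5·19 + 2·6 + 5·22 = 256; Σxᵢ² = 63; σ²/τ² = 1/9.
β̂_MAP = 256 / (63 + 1/9) = 256/(568/9) = 288/71 ≈ 4.056.

β̂_MAP = 4.056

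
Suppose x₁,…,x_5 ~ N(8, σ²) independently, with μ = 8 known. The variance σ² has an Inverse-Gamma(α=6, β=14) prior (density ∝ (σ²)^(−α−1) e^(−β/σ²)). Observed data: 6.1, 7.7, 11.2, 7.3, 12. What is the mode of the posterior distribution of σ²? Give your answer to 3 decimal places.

σ̂²_MAP = 3.075

Sum of squared deviations about the known mean: SS = (6.1−8)² + (7.7−8)² + (11.2−8)² + (7.3−8)² + (12−8)² = 30.43.
The Normal likelihood contributes (σ²)^(−n/2) exp(−SS/(2σ²)), so the posterior is Inverse-Gamma(α + n/2, β + SS/2) = Inverse-Gamma(8.5, 29.215).
The mode of Inverse-Gamma(a, b) is b/(a+1) = 29.215/9.5 ≈ 3.075.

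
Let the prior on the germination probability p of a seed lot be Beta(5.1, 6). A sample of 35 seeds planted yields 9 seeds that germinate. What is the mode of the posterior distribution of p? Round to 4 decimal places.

Prior: Beta(5.1, 6).
Data: 9 successes in 35 trials. The binomial likelihood contributes p^9(1−p)^26, so the posterior is Beta(5.1+9, 6+26) = Beta(14.1, 32).
For Beta(a, b) with a, b > 1 the mode is (a−1)/(a+b−2) = 13.1/44.1 ≈ 0.2971.

p̂_MAP = 0.2971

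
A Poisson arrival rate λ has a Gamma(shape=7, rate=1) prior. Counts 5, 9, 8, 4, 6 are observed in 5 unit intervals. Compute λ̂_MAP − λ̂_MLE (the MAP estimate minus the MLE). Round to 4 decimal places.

Σxᵢ = 32. Posterior is Gamma(39, 6); MAP = (39−1)/6 = 38/6 ≈ 6.33333.
MLE = x̄ = 32/5 ≈ 6.40000.
Difference = 38/6 − 32/5 = -1/15 ≈ -0.0667.

MAP − MLE = -0.0667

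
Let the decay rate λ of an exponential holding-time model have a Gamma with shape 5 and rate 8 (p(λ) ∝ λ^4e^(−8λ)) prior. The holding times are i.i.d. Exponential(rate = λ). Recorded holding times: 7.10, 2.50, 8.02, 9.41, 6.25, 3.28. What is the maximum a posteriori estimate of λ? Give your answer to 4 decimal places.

λ̂_MAP = 0.2244

The Exponential(rate=λ) likelihood is ∝ λ^n e^(−λΣtᵢ). Here n = 6 and Σtᵢ = 7.10 + 2.50 + 8.02 + 9.41 + 6.25 + 3.28 = 36.56.
Posterior ∝ λ^4e^(−8λ) · λ^6e^(−36.56λ) = λ^10e^(−44.56λ), i.e. Gamma(11, 44.56).
Mode = (a−1)/b = 10/44.56 ≈ 0.2244.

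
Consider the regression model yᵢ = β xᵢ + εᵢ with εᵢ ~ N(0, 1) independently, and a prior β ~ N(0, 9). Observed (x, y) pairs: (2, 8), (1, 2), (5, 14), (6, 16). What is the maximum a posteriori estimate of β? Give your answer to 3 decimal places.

β̂_MAP = 2.783

log p(β | y) = −Σ(yᵢ − βxᵢ)²/(2·1) − β²/(2·9) + const.
Setting the derivative to zero: Σxᵢ(yᵢ − βxᵢ)/1 − β/9 = 0, so β = Σxᵢyᵢ / (Σxᵢ² + σ²/τ²).
Σxᵢyᵢ = 2·8 + 1·2 + 5·14 + 6·16 = 184; Σxᵢ² = 66; σ²/τ² = 1/9.
β̂_MAP = 184 / (66 + 1/9) = 184/(595/9) = 1656/595 ≈ 2.783.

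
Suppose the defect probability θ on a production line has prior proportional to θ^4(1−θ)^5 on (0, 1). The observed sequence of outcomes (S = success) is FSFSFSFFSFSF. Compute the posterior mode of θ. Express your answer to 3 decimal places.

θ̂_MAP = 0.429

The prior density ∝ θ^4(1−θ)^5 is the kernel of Beta(5, 6).
Data: 5 successes in 12 trials (from the sequence). The binomial likelihood contributes θ^5(1−θ)^7, so the posterior is Beta(5+5, 6+7) = Beta(10, 13).
For Beta(a, b) with a, b > 1 the mode is (a−1)/(a+b−2) = 9/21 ≈ 0.429.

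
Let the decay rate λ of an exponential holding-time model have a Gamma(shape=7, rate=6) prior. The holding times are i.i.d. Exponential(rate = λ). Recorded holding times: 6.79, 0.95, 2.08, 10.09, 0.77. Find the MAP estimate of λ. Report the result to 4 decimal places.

The Exponential(rate=λ) likelihood is ∝ λ^n e^(−λΣtᵢ). Here n = 5 and Σtᵢ = 6.79 + 0.95 + 2.08 + 10.09 + 0.77 = 20.68.
Posterior ∝ λ^6e^(−6λ) · λ^5e^(−20.68λ) = λ^11e^(−26.68λ), i.e. Gamma(12, 26.68).
Mode = (a−1)/b = 11/26.68 ≈ 0.4123.

λ̂_MAP = 0.4123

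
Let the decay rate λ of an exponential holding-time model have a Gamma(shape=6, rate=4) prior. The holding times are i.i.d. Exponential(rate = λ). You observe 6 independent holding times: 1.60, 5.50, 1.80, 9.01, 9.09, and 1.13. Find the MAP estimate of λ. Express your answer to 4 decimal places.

The Exponential(rate=λ) likelihood is ∝ λ^n e^(−λΣtᵢ). Here n = 6 and Σtᵢ = 1.60 + 5.50 + 1.80 + 9.01 + 9.09 + 1.13 = 28.13.
Posterior ∝ λ^5e^(−4λ) · λ^6e^(−28.13λ) = λ^11e^(−32.13λ), i.e. Gamma(12, 32.13).
Mode = (a−1)/b = 11/32.13 ≈ 0.3424.

λ̂_MAP = 0.3424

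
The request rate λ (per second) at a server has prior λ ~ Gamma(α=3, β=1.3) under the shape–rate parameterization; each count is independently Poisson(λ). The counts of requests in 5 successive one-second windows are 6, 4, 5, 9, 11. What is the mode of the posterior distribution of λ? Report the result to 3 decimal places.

λ̂_MAP = 5.873

Σxᵢ = 6+4+5+9+11 = 35, with n = 5.
Posterior ∝ λ^2e^(−1.3λ) · λ^35e^(−5λ) = λ^37e^(−6.3λ), i.e. Gamma(shape=38, rate=6.3).
The mode of a Gamma(a, b) with a ≥ 1 (shape–rate) is (a−1)/b = 37/6.3 ≈ 5.873.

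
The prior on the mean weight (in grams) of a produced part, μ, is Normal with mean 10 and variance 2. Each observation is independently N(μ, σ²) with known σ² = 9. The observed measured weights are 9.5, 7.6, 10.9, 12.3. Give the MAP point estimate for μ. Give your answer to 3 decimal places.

μ̂_MAP = 10.035

n = 4; x̄ = (9.5 + 7.6 + 10.9 + 12.3)/4 = 40.3/4 = 10.075.
For a Normal prior and Normal likelihood with known variance, the posterior is Normal; its mode equals its mean, the precision-weighted average.
Prior precision 1/σ₀² = 1/2 = 0.5; data precision n/σ² = 4/9.
μ̂ = (0.5·10 + (4/9)·10.075) / (0.5 + 4/9) = (853/90)/(17/18) = 853/85 ≈ 10.035.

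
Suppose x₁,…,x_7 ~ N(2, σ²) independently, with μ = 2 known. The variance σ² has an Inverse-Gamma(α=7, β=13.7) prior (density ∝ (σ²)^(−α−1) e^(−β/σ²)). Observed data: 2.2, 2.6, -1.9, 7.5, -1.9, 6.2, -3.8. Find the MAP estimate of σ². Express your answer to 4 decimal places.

Sum of squared deviations about the known mean: SS = (2.2−2)² + (2.6−2)² + (-1.9−2)² + (7.5−2)² + (-1.9−2)² + (6.2−2)² + (-3.8−2)² = 112.35.
The Normal likelihood contributes (σ²)^(−n/2) exp(−SS/(2σ²)), so the posterior is Inverse-Gamma(α + n/2, β + SS/2) = Inverse-Gamma(10.5, 69.875).
The mode of Inverse-Gamma(a, b) is b/(a+1) = 69.875/11.5 ≈ 6.0761.

σ̂²_MAP = 6.0761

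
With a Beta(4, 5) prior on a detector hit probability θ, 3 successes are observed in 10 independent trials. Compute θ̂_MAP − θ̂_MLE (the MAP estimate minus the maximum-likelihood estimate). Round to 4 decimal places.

Posterior is Beta(7, 12); MAP = (7−1)/(19−2) = 6/17 ≈ 0.35294.
MLE ignores the prior: θ̂_MLE = k/n = 3/10 ≈ 0.30000.
Difference = 6/17 − 3/10 = 9/170 ≈ 0.0529.

MAP − MLE = 0.0529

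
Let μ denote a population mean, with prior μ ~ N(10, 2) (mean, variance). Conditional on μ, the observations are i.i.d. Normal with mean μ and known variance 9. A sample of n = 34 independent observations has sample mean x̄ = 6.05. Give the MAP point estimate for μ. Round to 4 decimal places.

n = 34, x̄ = 6.05.
For a Normal prior and Normal likelihood with known variance, the posterior is Normal; its mode equals its mean, the precision-weighted average.
Prior precision 1/σ₀² = 1/2 = 0.5; data precision n/σ² = 34/9.
μ̂ = (0.5·10 + (34/9)·6.05) / (0.5 + 34/9) = (2507/90)/(77/18) = 2507/385 ≈ 6.5117.

μ̂_MAP = 6.5117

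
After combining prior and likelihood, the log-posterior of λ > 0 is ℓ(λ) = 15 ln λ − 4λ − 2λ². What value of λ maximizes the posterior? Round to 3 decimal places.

λ̂_MAP = 1.500

ℓ'(λ) = 15/λ − 4 − 4λ. Setting this to zero and multiplying by λ: 4λ² + 4λ − 15 = 0.
λ = (−4 + √(4² + 4·4·15)) / (2·4) = (−4 + √256) / 8 = (−4 + 16)/8 = 3/2.
ℓ''(λ) = −15/λ² − 4 < 0, confirming a maximum.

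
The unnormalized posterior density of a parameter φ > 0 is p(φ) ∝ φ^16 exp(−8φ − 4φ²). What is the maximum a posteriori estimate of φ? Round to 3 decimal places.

φ̂_MAP = 1.000

ℓ'(φ) = 16/φ − 8 − 8φ. Setting this to zero and multiplying by φ: 8φ² + 8φ − 16 = 0.
φ = (−8 + √(8² + 4·8·16)) / (2·8) = (−8 + √576) / 16 = (−8 + 24)/16 = 1.
ℓ''(φ) = −16/φ² − 8 < 0, confirming a maximum.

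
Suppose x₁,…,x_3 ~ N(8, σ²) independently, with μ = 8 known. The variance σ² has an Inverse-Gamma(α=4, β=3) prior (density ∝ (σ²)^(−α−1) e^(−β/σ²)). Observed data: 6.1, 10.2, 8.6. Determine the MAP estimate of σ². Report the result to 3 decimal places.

Sum of squared deviations about the known mean: SS = (6.1−8)² + (10.2−8)² + (8.6−8)² = 8.81.
The Normal likelihood contributes (σ²)^(−n/2) exp(−SS/(2σ²)), so the posterior is Inverse-Gamma(α + n/2, β + SS/2) = Inverse-Gamma(5.5, 7.405).
The mode of Inverse-Gamma(a, b) is b/(a+1) = 7.405/6.5 ≈ 1.139.

σ̂²_MAP = 1.139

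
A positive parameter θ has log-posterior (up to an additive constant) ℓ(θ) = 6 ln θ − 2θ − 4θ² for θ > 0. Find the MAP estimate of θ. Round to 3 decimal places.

ℓ'(θ) = 6/θ − 2 − 8θ. Setting this to zero and multiplying by θ: 8θ² + 2θ − 6 = 0.
θ = (−2 + √(2² + 4·8·6)) / (2·8) = (−2 + √196) / 16 = (−2 + 14)/16 = 3/4.
ℓ''(θ) = −6/θ² − 8 < 0, confirming a maximum.

θ̂_MAP = 0.750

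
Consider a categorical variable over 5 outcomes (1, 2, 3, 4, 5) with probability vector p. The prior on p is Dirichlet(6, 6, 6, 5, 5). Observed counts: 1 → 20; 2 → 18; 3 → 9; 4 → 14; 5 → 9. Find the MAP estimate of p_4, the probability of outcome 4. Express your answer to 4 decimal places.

MAP estimate: 0.1935

The posterior is Dirichlet(αᵢ + nᵢ) = Dirichlet(26, 24, 15, 19, 14).
For a Dirichlet(a₁,…,a_K) with all aᵢ > 1, the mode has j-th component (aⱼ − 1)/(Σaᵢ − K).
Here Σaᵢ = 98 and K = 5, so p_4 = (19 − 1)/(98 − 5) = 18/93 ≈ 0.1935.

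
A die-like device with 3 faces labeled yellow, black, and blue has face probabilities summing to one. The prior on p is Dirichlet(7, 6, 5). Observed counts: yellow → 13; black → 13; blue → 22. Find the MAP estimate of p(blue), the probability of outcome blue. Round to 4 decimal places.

The posterior is Dirichlet(αᵢ + nᵢ) = Dirichlet(20, 19, 27).
For a Dirichlet(a₁,…,a_K) with all aᵢ > 1, the mode has j-th component (aⱼ − 1)/(Σaᵢ − K).
Here Σaᵢ = 66 and K = 3, so p(blue) = (27 − 1)/(66 − 3) = 26/63 ≈ 0.4127.

MAP estimate of p(blue) = 0.4127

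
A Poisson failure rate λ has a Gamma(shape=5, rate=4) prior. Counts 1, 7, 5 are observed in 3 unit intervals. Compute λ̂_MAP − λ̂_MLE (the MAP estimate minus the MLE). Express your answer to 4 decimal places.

Σxᵢ = 13. Posterior is Gamma(18, 7); MAP = (18−1)/7 = 17/7 ≈ 2.42857.
MLE = x̄ = 13/3 ≈ 4.33333.
Difference = 17/7 − 13/3 = -40/21 ≈ -1.9048.

MAP − MLE = -1.9048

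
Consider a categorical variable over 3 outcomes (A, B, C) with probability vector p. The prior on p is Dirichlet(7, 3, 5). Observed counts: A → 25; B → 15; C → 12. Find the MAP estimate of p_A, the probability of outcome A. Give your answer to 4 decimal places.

MAP estimate of p_A = 0.4844

The posterior is Dirichlet(αᵢ + nᵢ) = Dirichlet(32, 18, 17).
For a Dirichlet(a₁,…,a_K) with all aᵢ > 1, the mode has j-th component (aⱼ − 1)/(Σaᵢ − K).
Here Σaᵢ = 67 and K = 3, so p_A = (32 − 1)/(67 − 3) = 31/64 ≈ 0.4844.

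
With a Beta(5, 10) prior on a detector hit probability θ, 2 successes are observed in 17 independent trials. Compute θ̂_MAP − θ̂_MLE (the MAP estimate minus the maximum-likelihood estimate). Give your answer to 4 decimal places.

MAP − MLE = 0.0824

Posterior is Beta(7, 25); MAP = (7−1)/(32−2) = 6/30 ≈ 0.20000.
MLE ignores the prior: θ̂_MLE = k/n = 2/17 ≈ 0.11765.
Difference = 6/30 − 2/17 = 7/85 ≈ 0.0824.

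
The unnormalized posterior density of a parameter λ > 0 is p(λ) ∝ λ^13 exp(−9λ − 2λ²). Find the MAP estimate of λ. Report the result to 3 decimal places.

ℓ'(λ) = 13/λ − 9 − 4λ. Setting this to zero and multiplying by λ: 4λ² + 9λ − 13 = 0.
λ = (−9 + √(9² + 4·4·13)) / (2·4) = (−9 + √289) / 8 = (−9 + 17)/8 = 1.
ℓ''(λ) = −13/λ² − 4 < 0, confirming a maximum.

λ̂_MAP = 1.000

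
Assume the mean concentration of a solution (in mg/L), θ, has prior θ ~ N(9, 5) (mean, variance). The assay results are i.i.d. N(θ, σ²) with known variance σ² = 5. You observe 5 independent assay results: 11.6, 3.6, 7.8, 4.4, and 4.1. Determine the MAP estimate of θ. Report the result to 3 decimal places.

θ̂_MAP = 6.750

n = 5; x̄ = (11.6 + 3.6 + 7.8 + 4.4 + 4.1)/5 = 31.5/5 = 6.3.
For a Normal prior and Normal likelihood with known variance, the posterior is Normal; its mode equals its mean, the precision-weighted average.
Prior precision 1/σ₀² = 1/5 = 0.2; data precision n/σ² = 5/5 = 1.
θ̂ = (0.2·9 + 1·6.3) / (0.2 + 1) = 8.1/1.2 = 6.750.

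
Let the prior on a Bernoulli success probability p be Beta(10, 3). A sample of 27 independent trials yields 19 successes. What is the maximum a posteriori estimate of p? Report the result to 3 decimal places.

p̂_MAP = 0.737

Prior: Beta(10, 3).
Data: 19 successes in 27 trials. The binomial likelihood contributes p^19(1−p)^8, so the posterior is Beta(10+19, 3+8) = Beta(29, 11).
For Beta(a, b) with a, b > 1 the mode is (a−1)/(a+b−2) = 28/38 ≈ 0.737.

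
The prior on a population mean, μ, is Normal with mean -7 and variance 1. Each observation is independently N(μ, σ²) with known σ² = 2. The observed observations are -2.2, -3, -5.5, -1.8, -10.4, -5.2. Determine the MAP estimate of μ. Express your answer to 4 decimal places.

μ̂_MAP = -5.2625

n = 6; x̄ = ((-2.2) + (-3) + (-5.5) + (-1.8) + (-10.4) + (-5.2))/6 = -28.1/6 = -281/60 ≈ -4.6833.
For a Normal prior and Normal likelihood with known variance, the posterior is Normal; its mode equals its mean, the precision-weighted average.
Prior precision 1/σ₀² = 1/1 = 1; data precision n/σ² = 6/2 = 3.
μ̂ = (1·(-7) + 3·(-281/60)) / (1 + 3) = (-21.05)/4 = -5.2625.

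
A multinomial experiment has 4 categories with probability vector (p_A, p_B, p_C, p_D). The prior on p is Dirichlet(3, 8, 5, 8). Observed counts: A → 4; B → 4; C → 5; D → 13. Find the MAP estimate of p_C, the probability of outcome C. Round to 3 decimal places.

MAP estimate of p_C = 0.196

The posterior is Dirichlet(αᵢ + nᵢ) = Dirichlet(7, 12, 10, 21).
For a Dirichlet(a₁,…,a_K) with all aᵢ > 1, the mode has j-th component (aⱼ − 1)/(Σaᵢ − K).
Here Σaᵢ = 50 and K = 4, so p_C = (10 − 1)/(50 − 4) = 9/46 ≈ 0.196.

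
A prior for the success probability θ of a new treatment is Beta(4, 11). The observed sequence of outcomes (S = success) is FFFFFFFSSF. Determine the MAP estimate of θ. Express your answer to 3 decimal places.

θ̂_MAP = 0.217

Prior: Beta(4, 11).
Data: 2 successes in 10 trials (from the sequence). The binomial likelihood contributes θ^2(1−θ)^8, so the posterior is Beta(4+2, 11+8) = Beta(6, 19).
For Beta(a, b) with a, b > 1 the mode is (a−1)/(a+b−2) = 5/23 ≈ 0.217.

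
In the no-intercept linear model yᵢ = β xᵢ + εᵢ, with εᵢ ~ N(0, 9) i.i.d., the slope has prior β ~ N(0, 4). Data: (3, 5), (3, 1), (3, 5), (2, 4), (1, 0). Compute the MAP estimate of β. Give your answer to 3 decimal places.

log p(β | y) = −Σ(yᵢ − βxᵢ)²/(2·9) − β²/(2·4) + const.
Setting the derivative to zero: Σxᵢ(yᵢ − βxᵢ)/9 − β/4 = 0, so β = Σxᵢyᵢ / (Σxᵢ² + σ²/τ²).
Σxᵢyᵢ = 3·5 + 3·1 + 3·5 + 2·4 + 1·0 = 41; Σxᵢ² = 32; σ²/τ² = 2.25.
β̂_MAP = 41 / (32 + 2.25) = 41/34.25 ≈ 1.197.

β̂_MAP = 1.197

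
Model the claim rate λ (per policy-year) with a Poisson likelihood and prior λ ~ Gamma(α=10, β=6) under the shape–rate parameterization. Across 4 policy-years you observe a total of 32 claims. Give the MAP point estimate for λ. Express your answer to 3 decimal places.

Σxᵢ = 32, n = 4.
Posterior ∝ λ^9e^(−6λ) · λ^32e^(−4λ) = λ^41e^(−10λ), i.e. Gamma(shape=42, rate=10).
The mode of a Gamma(a, b) with a ≥ 1 (shape–rate) is (a−1)/b = 41/10 ≈ 4.100.

λ̂_MAP = 4.100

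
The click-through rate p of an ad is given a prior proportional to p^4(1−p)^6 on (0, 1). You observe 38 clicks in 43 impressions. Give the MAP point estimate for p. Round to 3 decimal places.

p̂_MAP = 0.792

The prior density ∝ p^4(1−p)^6 is the kernel of Beta(5, 7).
Data: 38 successes in 43 trials. The binomial likelihood contributes p^38(1−p)^5, so the posterior is Beta(5+38, 7+5) = Beta(43, 12).
For Beta(a, b) with a, b > 1 the mode is (a−1)/(a+b−2) = 42/53 ≈ 0.792.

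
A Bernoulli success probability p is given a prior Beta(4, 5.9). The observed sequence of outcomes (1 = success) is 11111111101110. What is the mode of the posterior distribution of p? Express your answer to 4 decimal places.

p̂_MAP = 0.6849

Prior: Beta(4, 5.9).
Data: 12 successes in 14 trials (from the sequence). The binomial likelihood contributes p^12(1−p)^2, so the posterior is Beta(4+12, 5.9+2) = Beta(16, 7.9).
For Beta(a, b) with a, b > 1 the mode is (a−1)/(a+b−2) = 15/21.9 ≈ 0.6849.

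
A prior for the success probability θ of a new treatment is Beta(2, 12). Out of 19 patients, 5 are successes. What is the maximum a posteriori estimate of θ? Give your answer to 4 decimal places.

θ̂_MAP = 0.1935

Prior: Beta(2, 12).
Data: 5 successes in 19 trials. The binomial likelihood contributes θ^5(1−θ)^14, so the posterior is Beta(2+5, 12+14) = Beta(7, 26).
For Beta(a, b) with a, b > 1 the mode is (a−1)/(a+b−2) = 6/31 ≈ 0.1935.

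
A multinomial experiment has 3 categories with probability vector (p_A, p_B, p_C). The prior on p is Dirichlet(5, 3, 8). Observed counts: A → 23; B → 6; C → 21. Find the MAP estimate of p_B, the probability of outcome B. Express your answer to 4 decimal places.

MAP estimate of p_B = 0.1270

The posterior is Dirichlet(αᵢ + nᵢ) = Dirichlet(28, 9, 29).
For a Dirichlet(a₁,…,a_K) with all aᵢ > 1, the mode has j-th component (aⱼ − 1)/(Σaᵢ − K).
Here Σaᵢ = 66 and K = 3, so p_B = (9 − 1)/(66 − 3) = 8/63 ≈ 0.1270.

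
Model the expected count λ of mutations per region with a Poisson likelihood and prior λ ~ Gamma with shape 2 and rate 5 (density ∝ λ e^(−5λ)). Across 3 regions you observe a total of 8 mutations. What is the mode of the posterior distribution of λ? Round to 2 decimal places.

λ̂_MAP = 1.13

Σxᵢ = 8, n = 3.
Posterior ∝ λe^(−5λ) · λ^8e^(−3λ) = λ^9e^(−8λ), i.e. Gamma(shape=10, rate=8).
The mode of a Gamma(a, b) with a ≥ 1 (shape–rate) is (a−1)/b = 9/8 ≈ 1.13.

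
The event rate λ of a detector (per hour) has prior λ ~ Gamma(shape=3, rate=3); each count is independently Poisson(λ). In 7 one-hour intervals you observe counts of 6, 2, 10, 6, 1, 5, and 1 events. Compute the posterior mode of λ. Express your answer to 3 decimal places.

Σxᵢ = 6+2+10+6+1+5+1 = 31, with n = 7.
Posterior ∝ λ^2e^(−3λ) · λ^31e^(−7λ) = λ^33e^(−10λ), i.e. Gamma(shape=34, rate=10).
The mode of a Gamma(a, b) with a ≥ 1 (shape–rate) is (a−1)/b = 33/10 ≈ 3.300.

λ̂_MAP = 3.300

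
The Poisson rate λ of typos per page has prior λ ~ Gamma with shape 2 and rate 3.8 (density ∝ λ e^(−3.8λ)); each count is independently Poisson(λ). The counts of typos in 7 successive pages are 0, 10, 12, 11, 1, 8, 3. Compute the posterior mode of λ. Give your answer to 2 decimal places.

Σxᵢ = 0+10+12+11+1+8+3 = 45, with n = 7.
Posterior ∝ λe^(−3.8λ) · λ^45e^(−7λ) = λ^46e^(−10.8λ), i.e. Gamma(shape=47, rate=10.8).
The mode of a Gamma(a, b) with a ≥ 1 (shape–rate) is (a−1)/b = 46/10.8 ≈ 4.26.

λ̂_MAP = 4.26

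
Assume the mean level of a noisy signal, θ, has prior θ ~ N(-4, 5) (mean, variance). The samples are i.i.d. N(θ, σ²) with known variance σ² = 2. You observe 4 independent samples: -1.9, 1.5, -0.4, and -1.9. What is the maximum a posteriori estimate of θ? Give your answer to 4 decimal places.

θ̂_MAP = -0.9773

n = 4; x̄ = ((-1.9) + 1.5 + (-0.4) + (-1.9))/4 = -2.7/4 = -0.675.
For a Normal prior and Normal likelihood with known variance, the posterior is Normal; its mode equals its mean, the precision-weighted average.
Prior precision 1/σ₀² = 1/5 = 0.2; data precision n/σ² = 4/2 = 2.
θ̂ = (0.2·(-4) + 2·(-0.675)) / (0.2 + 2) = (-2.15)/2.2 = -43/44 ≈ -0.9773.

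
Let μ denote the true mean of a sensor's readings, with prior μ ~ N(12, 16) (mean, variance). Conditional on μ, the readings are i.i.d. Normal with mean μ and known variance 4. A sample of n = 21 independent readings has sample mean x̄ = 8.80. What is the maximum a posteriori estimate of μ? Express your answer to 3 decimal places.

μ̂_MAP = 8.838

n = 21, x̄ = 8.80.
For a Normal prior and Normal likelihood with known variance, the posterior is Normal; its mode equals its mean, the precision-weighted average.
Prior precision 1/σ₀² = 1/16 = 0.0625; data precision n/σ² = 21/4 = 5.25.
μ̂ = (0.0625·12 + 5.25·8.8) / (0.0625 + 5.25) = 46.95/5.3125 = 3756/425 ≈ 8.838.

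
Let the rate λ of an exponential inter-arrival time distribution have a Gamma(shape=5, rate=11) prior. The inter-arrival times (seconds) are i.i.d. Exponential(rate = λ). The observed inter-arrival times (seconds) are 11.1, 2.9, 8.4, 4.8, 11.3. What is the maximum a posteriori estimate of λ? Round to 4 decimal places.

λ̂_MAP = 0.1818

The Exponential(rate=λ) likelihood is ∝ λ^n e^(−λΣtᵢ). Here n = 5 and Σtᵢ = 11.1 + 2.9 + 8.4 + 4.8 + 11.3 = 38.5.
Posterior ∝ λ^4e^(−11λ) · λ^5e^(−38.5λ) = λ^9e^(−49.5λ), i.e. Gamma(10, 49.5).
Mode = (a−1)/b = 9/49.5 ≈ 0.1818.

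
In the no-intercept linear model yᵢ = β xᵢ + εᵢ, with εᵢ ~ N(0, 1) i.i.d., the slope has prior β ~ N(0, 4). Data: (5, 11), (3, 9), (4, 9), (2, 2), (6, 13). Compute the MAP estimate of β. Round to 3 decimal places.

β̂_MAP = 2.216

log p(β | y) = −Σ(yᵢ − βxᵢ)²/(2·1) − β²/(2·4) + const.
Setting the derivative to zero: Σxᵢ(yᵢ − βxᵢ)/1 − β/4 = 0, so β = Σxᵢyᵢ / (Σxᵢ² + σ²/τ²).
Σxᵢyᵢ = 5·11 + 3·9 + 4·9 + 2·2 + 6·13 = 200; Σxᵢ² = 90; σ²/τ² = 0.25.
β̂_MAP = 200 / (90 + 0.25) = 200/90.25 ≈ 2.216.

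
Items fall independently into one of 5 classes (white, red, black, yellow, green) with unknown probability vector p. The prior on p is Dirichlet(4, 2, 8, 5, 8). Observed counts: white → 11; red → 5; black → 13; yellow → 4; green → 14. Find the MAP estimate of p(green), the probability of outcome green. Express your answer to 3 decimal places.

MAP estimate of p(green) = 0.304

The posterior is Dirichlet(αᵢ + nᵢ) = Dirichlet(15, 7, 21, 9, 22).
For a Dirichlet(a₁,…,a_K) with all aᵢ > 1, the mode has j-th component (aⱼ − 1)/(Σaᵢ − K).
Here Σaᵢ = 74 and K = 5, so p(green) = (22 − 1)/(74 − 5) = 21/69 ≈ 0.304.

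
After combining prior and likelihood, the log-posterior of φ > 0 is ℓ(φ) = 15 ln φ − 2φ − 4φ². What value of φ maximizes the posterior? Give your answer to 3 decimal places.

φ̂_MAP = 1.250

ℓ'(φ) = 15/φ − 2 − 8φ. Setting this to zero and multiplying by φ: 8φ² + 2φ − 15 = 0.
φ = (−2 + √(2² + 4·8·15)) / (2·8) = (−2 + √484) / 16 = (−2 + 22)/16 = 5/4.
ℓ''(φ) = −15/φ² − 8 < 0, confirming a maximum.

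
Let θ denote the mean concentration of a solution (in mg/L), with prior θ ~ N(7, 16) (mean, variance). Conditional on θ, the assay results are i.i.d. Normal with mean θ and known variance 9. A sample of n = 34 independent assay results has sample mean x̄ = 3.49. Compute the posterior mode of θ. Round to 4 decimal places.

n = 34, x̄ = 3.49.
For a Normal prior and Normal likelihood with known variance, the posterior is Normal; its mode equals its mean, the precision-weighted average.
Prior precision 1/σ₀² = 1/16 = 0.0625; data precision n/σ² = 34/9.
θ̂ = (0.0625·7 + (34/9)·3.49) / (0.0625 + 34/9) = (49039/3600)/(553/144) = 49039/13825 ≈ 3.5471.

θ̂_MAP = 3.5471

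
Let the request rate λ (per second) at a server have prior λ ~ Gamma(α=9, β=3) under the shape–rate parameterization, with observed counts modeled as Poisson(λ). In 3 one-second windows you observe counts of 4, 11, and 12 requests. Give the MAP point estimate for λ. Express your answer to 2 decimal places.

Σxᵢ = 4+11+12 = 27, with n = 3.
Posterior ∝ λ^8e^(−3λ) · λ^27e^(−3λ) = λ^35e^(−6λ), i.e. Gamma(shape=36, rate=6).
The mode of a Gamma(a, b) with a ≥ 1 (shape–rate) is (a−1)/b = 35/6 ≈ 5.83.

λ̂_MAP = 5.83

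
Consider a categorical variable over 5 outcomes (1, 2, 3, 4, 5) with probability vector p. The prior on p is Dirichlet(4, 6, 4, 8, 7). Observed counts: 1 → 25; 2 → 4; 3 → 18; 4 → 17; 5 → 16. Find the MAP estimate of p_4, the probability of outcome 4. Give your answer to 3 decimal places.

The posterior is Dirichlet(αᵢ + nᵢ) = Dirichlet(29, 10, 22, 25, 23).
For a Dirichlet(a₁,…,a_K) with all aᵢ > 1, the mode has j-th component (aⱼ − 1)/(Σaᵢ − K).
Here Σaᵢ = 109 and K = 5, so p_4 = (25 − 1)/(109 − 5) = 24/104 ≈ 0.231.

MAP estimate: 0.231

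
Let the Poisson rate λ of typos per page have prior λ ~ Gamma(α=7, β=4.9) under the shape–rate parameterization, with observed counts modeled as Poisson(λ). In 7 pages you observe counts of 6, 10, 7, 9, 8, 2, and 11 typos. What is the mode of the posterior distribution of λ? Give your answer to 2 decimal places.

Σxᵢ = 6+10+7+9+8+2+11 = 53, with n = 7.
Posterior ∝ λ^6e^(−4.9λ) · λ^53e^(−7λ) = λ^59e^(−11.9λ), i.e. Gamma(shape=60, rate=11.9).
The mode of a Gamma(a, b) with a ≥ 1 (shape–rate) is (a−1)/b = 59/11.9 ≈ 4.96.

λ̂_MAP = 4.96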